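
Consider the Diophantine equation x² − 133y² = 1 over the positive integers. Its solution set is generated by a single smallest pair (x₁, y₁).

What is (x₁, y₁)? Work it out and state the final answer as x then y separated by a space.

[11; 1,1,7,5,1,…,1,1,22] for √133; ℓ=16 ⇒ convergent index 15
a_0=11:  p_0=11·1+0=11,  q_0=11·0+1=1
a_1=1:  p_1=1·11+1=12,  q_1=1·1+0=1
a_2=1:  p_2=1·12+11=23,  q_2=1·1+1=2
a_3=7:  p_3=7·23+12=173,  q_3=7·2+1=15
…
a_5=1:  p_5=1·888+173=1061,  q_5=1·77+15=92
a_6=1:  p_6=1·1061+888=1949,  q_6=1·92+77=169
a_7=1:  p_7=1·1949+1061=3010,  q_7=1·169+92=261
a_8=2:  p_8=2·3010+1949=7969,  q_8=2·261+169=691
a_9=1:  p_9=1·7969+3010=10979,  q_9=1·691+261=952
a_10=1:  p_10=1·10979+7969=18948,  q_10=1·952+691=1643
a_11=1:  p_11=1·18948+10979=29927,  q_11=1·1643+952=2595
a_12=5:  p_12=5·29927+18948=168583,  q_12=5·2595+1643=14618
…
a_14=1:  p_14=1·1210008+168583=1378591,  q_14=1·104921+14618=119539
a_15=1:  p_15=1·1378591+1210008=2588599,  q_15=1·119539+104921=224460
fundamental: x₁=2588599, y₁=224460  (since 6700844782801 − 133·50382291600 = 1)

2588599 224460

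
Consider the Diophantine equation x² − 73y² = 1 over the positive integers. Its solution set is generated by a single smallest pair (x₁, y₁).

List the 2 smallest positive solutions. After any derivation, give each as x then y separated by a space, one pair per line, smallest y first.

√73 → a₀=8, period (1,1,5,5,1,1,16); ℓ=7 odd so k=13
i=0: a=8 ⇒ p=8, q=1
i=1: a=1 ⇒ p=9, q=1
…
i=3: a=5 ⇒ p=94, q=11
…
i=5: a=1 ⇒ p=581, q=68
…
i=7: a=16 ⇒ p=17669, q=2068
…
i=9: a=1 ⇒ p=36406, q=4261
i=10: a=5 ⇒ p=200767, q=23498
i=11: a=5 ⇒ p=1040241, q=121751
i=12: a=1 ⇒ p=1241008, q=145249
i=13: a=1 ⇒ p=2281249, q=267000
→ (2281249, 267000).  Check: 2281249²=5204097000001, 73·267000²=5204097000000, difference 1.
k=2:  x_2 = 2281249·2281249+73·267000·267000 = 10408194000001,  y_2 = 2281249·267000+267000·2281249 = 1218186966000

2281249 267000
10408194000001 1218186966000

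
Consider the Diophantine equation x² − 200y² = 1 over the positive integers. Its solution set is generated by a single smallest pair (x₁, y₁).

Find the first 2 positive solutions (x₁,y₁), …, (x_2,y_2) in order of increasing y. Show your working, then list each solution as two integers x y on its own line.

99 7
19601 1386

√200 = [14; 7,28, …], period ℓ=2 (even) → k=1
k=0  a_k=14  p_k/q_k = 14/1
k=1  a_k=7  p_k/q_k = 99/7
fundamental: x₁=99, y₁=7  (since 9801 − 200·49 = 1)
(x_2, y_2) = (99·99 + 200·7·7, 99·7 + 7·99) = (19601, 1386)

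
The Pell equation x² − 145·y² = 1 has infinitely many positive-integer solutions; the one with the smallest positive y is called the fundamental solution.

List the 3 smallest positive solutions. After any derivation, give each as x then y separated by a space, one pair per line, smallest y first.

289 24
167041 13872
96549409 8017992

√145 → a₀=12, period (24); ℓ=1 odd so k=1
i=0: a=12 ⇒ p=12, q=1
i=1: a=24 ⇒ p=289, q=24
(x₁, y₁) = (289, 24);  289² − 145·24² = 1 ✓
(289+24√145)^2 = 167041 + 13872√145
(289+24√145)^3 = 96549409 + 8017992√145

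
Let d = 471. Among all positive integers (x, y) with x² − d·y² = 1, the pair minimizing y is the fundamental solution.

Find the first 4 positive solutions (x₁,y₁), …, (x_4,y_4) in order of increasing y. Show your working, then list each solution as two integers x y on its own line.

7838695 361188
122890278606049 5662485139320
1926598824915678693415 88772987898323613612
30204041151744689101078780801 1391728752747293974319493360

√471 → a₀=21, period (1,2,2,1,3,…,2,1,42); ℓ=14 even so k=13
i=0: a=21 ⇒ p=21, q=1
…
i=2: a=2 ⇒ p=65, q=3
i=3: a=2 ⇒ p=152, q=7
…
i=5: a=3 ⇒ p=803, q=37
…
i=7: a=14 ⇒ p=48809, q=2249
i=8: a=4 ⇒ p=198665, q=9154
i=9: a=3 ⇒ p=644804, q=29711
i=10: a=1 ⇒ p=843469, q=38865
…
i=12: a=2 ⇒ p=5506953, q=253747
i=13: a=1 ⇒ p=7838695, q=361188
→ (7838695, 361188).  Check: 7838695²=61445139303025, 471·361188²=61445139303024, difference 1.
(7838695+361188√471)^2 = 122890278606049 + 5662485139320√471
(7838695+361188√471)^3 = 1926598824915678693415 + 88772987898323613612√471
(7838695+361188√471)^4 = 30204041151744689101078780801 + 1391728752747293974319493360√471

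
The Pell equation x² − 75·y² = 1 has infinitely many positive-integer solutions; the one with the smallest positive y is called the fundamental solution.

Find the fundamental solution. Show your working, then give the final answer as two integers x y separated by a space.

26 3

√75 = [8; 1,1,1,16, …], period ℓ=4 (even) → k=3
a_0=8:  p_0=8·1+0=8,  q_0=8·0+1=1
…
a_2=1:  p_2=1·9+8=17,  q_2=1·1+1=2
a_3=1:  p_3=1·17+9=26,  q_3=1·2+1=3
(x₁, y₁) = (26, 3);  26² − 75·3² = 1 ✓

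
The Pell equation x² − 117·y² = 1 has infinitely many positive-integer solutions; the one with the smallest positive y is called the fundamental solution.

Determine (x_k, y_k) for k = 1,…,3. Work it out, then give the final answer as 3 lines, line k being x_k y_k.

[10; 1,4,2,4,1,20] for √117; ℓ=6 ⇒ convergent index 5
k=0  a_k=10  p_k/q_k = 10/1
k=1  a_k=1  p_k/q_k = 11/1
…
k=4  a_k=4  p_k/q_k = 530/49
k=5  a_k=1  p_k/q_k = 649/60
fundamental: x₁=649, y₁=60  (since 421201 − 117·3600 = 1)
k=2:  x_2 = 649·649+117·60·60 = 842401,  y_2 = 649·60+60·649 = 77880
k=3:  x_3 = 649·842401+117·60·77880 = 1093435849,  y_3 = 649·77880+60·842401 = 101088180

649 60
842401 77880
1093435849 101088180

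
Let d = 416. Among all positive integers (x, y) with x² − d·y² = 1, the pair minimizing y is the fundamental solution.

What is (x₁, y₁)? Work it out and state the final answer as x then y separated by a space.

5201 255

√416 = [20; 2,1,1,9,1,1,2,40, …], period ℓ=8 (even) → k=7
step 0: (20, 1)  from 20·(1,0) + (0,1)
step 1: (41, 2)  from 2·(20,1) + (1,0)
step 2: (61, 3)  from 1·(41,2) + (20,1)
step 3: (102, 5)  from 1·(61,3) + (41,2)
…
step 5: (1081, 53)  from 1·(979,48) + (102,5)
step 6: (2060, 101)  from 1·(1081,53) + (979,48)
step 7: (5201, 255)  from 2·(2060,101) + (1081,53)
(x₁, y₁) = (5201, 255);  5201² − 416·255² = 1 ✓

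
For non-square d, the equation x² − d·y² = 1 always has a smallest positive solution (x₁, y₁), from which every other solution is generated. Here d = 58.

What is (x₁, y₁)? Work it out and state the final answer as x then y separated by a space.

[7; 1,1,1,1,1,1,14] for √58; ℓ=7 ⇒ convergent index 13
i=0: a=7 ⇒ p=7, q=1
…
i=4: a=1 ⇒ p=38, q=5
…
i=6: a=1 ⇒ p=99, q=13
…
i=8: a=1 ⇒ p=1546, q=203
i=9: a=1 ⇒ p=2993, q=393
…
i=12: a=1 ⇒ p=12071, q=1585
i=13: a=1 ⇒ p=19603, q=2574
(x₁, y₁) = (19603, 2574);  19603² − 58·2574² = 1 ✓

19603 2574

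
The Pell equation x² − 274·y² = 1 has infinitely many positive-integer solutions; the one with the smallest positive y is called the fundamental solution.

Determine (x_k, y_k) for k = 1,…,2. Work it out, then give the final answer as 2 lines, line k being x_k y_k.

3959299 239190
31352097142801 1894049455620

d=274: √d = [16; 1,1,4,4,1,1,32] (ℓ=7, odd), read p_13/q_13
k=0  a_k=16  p_k/q_k = 16/1
k=1  a_k=1  p_k/q_k = 17/1
k=2  a_k=1  p_k/q_k = 33/2
…
k=4  a_k=4  p_k/q_k = 629/38
…
k=10  a_k=4  p_k/q_k = 419253/25328
k=11  a_k=4  p_k/q_k = 1770023/106931
k=12  a_k=1  p_k/q_k = 2189276/132259
k=13  a_k=1  p_k/q_k = 3959299/239190
fundamental: x₁=3959299, y₁=239190  (since 15676048571401 − 274·57211856100 = 1)
(x_2, y_2) = (3959299·3959299 + 274·239190·239190, 3959299·239190 + 239190·3959299) = (31352097142801, 1894049455620)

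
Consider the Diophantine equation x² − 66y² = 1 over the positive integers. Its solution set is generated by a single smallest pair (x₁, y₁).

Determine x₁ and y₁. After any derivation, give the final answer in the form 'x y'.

√66 = [8; 8,16, …], period ℓ=2 (even) → k=1
k=0  a_k=8  p_k/q_k = 8/1
k=1  a_k=8  p_k/q_k = 65/8
fundamental: x₁=65, y₁=8  (since 4225 − 66·64 = 1)

65 8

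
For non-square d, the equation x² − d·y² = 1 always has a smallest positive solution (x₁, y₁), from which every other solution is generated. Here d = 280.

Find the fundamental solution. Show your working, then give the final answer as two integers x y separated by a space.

√280 → a₀=16, period (1,2,1,2,1,32); ℓ=6 even so k=5
step 0: (16, 1)  from 16·(1,0) + (0,1)
step 1: (17, 1)  from 1·(16,1) + (1,0)
…
step 3: (67, 4)  from 1·(50,3) + (17,1)
step 4: (184, 11)  from 2·(67,4) + (50,3)
step 5: (251, 15)  from 1·(184,11) + (67,4)
(x₁, y₁) = (251, 15);  251² − 280·15² = 1 ✓

251 15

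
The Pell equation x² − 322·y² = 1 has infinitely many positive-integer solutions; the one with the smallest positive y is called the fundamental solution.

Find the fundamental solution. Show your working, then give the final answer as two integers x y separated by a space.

√322 → a₀=17, period (1,16,1,34); ℓ=4 even so k=3
step 0: (17, 1)  from 17·(1,0) + (0,1)
…
step 2: (305, 17)  from 16·(18,1) + (17,1)
step 3: (323, 18)  from 1·(305,17) + (18,1)
(x₁, y₁) = (323, 18);  323² − 322·18² = 1 ✓

323 18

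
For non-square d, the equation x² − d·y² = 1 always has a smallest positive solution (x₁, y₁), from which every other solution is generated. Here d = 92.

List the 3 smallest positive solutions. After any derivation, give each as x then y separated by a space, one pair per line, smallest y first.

1151 120
2649601 276240
6099380351 635904360

[9; 1,1,2,4,2,1,1,18] for √92; ℓ=8 ⇒ convergent index 7
a_0=9:  p_0=9·1+0=9,  q_0=9·0+1=1
…
a_3=2:  p_3=2·19+10=48,  q_3=2·2+1=5
…
a_6=1:  p_6=1·470+211=681,  q_6=1·49+22=71
a_7=1:  p_7=1·681+470=1151,  q_7=1·71+49=120
→ (1151, 120).  Check: 1151²=1324801, 92·120²=1324800, difference 1.
(1151+120√92)^2 = 2649601 + 276240√92
(1151+120√92)^3 = 6099380351 + 635904360√92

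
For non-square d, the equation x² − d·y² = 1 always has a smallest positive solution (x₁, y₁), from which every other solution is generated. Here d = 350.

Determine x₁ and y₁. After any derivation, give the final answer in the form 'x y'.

449 24

[18; 1,2,2,2,1,36] for √350; ℓ=6 ⇒ convergent index 5
step 0: (18, 1)  from 18·(1,0) + (0,1)
…
step 3: (131, 7)  from 2·(56,3) + (19,1)
step 4: (318, 17)  from 2·(131,7) + (56,3)
step 5: (449, 24)  from 1·(318,17) + (131,7)
→ (449, 24).  Check: 449²=201601, 350·24²=201600, difference 1.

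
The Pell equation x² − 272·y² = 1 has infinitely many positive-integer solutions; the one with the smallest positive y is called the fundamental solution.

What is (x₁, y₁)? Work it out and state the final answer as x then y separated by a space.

√272 = [16; 2,32, …], period ℓ=2 (even) → k=1
k=0  a_k=16  p_k/q_k = 16/1
k=1  a_k=2  p_k/q_k = 33/2
→ (33, 2).  Check: 33²=1089, 272·2²=1088, difference 1.

33 2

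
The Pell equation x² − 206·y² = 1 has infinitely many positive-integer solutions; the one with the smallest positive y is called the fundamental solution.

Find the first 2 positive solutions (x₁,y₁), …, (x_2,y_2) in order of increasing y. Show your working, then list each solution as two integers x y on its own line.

59535 4148
7088832449 493902360

√206 = [14; 2,1,5,14,5,1,2,28, …], period ℓ=8 (even) → k=7
step 0: (14, 1)  from 14·(1,0) + (0,1)
…
step 6: (20998, 1463)  from 1·(17539,1222) + (3459,241)
step 7: (59535, 4148)  from 2·(20998,1463) + (17539,1222)
(x₁, y₁) = (59535, 4148);  59535² − 206·4148² = 1 ✓
(59535+4148√206)^2 = 7088832449 + 493902360√206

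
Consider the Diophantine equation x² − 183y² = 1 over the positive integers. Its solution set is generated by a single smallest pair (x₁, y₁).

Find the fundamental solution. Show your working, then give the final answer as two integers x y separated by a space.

487 36

d=183: √d = [13; 1,1,8,1,1,26] (ℓ=6, even), read p_5/q_5
k=0  a_k=13  p_k/q_k = 13/1
…
k=2  a_k=1  p_k/q_k = 27/2
k=3  a_k=8  p_k/q_k = 230/17
k=4  a_k=1  p_k/q_k = 257/19
k=5  a_k=1  p_k/q_k = 487/36
(x₁, y₁) = (487, 36);  487² − 183·36² = 1 ✓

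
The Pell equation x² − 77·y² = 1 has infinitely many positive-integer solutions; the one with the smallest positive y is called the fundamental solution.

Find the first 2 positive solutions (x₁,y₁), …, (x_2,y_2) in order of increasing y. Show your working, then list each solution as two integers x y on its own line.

351 40
246401 28080

√77 → a₀=8, period (1,3,2,3,1,16); ℓ=6 even so k=5
step 0: (8, 1)  from 8·(1,0) + (0,1)
…
step 4: (272, 31)  from 3·(79,9) + (35,4)
step 5: (351, 40)  from 1·(272,31) + (79,9)
→ (351, 40).  Check: 351²=123201, 77·40²=123200, difference 1.
(x_2, y_2) = (351·351 + 77·40·40, 351·40 + 40·351) = (246401, 28080)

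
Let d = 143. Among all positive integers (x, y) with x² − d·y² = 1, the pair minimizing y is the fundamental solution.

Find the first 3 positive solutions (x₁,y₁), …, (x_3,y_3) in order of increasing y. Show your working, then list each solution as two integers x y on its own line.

√143 = [11; 1,22, …], period ℓ=2 (even) → k=1
step 0: (11, 1)  from 11·(1,0) + (0,1)
step 1: (12, 1)  from 1·(11,1) + (1,0)
(x₁, y₁) = (12, 1);  12² − 143·1² = 1 ✓
k=2:  x_2 = 12·12+143·1·1 = 287,  y_2 = 12·1+1·12 = 24
k=3:  x_3 = 12·287+143·1·24 = 6876,  y_3 = 12·24+1·287 = 575

12 1
287 24
6876 575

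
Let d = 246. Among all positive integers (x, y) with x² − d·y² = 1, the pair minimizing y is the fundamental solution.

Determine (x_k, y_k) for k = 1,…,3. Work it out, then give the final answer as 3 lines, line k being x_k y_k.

√246 → a₀=15, period (1,2,5,1,14,1,5,2,1,30); ℓ=10 even so k=9
a_0=15:  p_0=15·1+0=15,  q_0=15·0+1=1
…
a_3=5:  p_3=5·47+16=251,  q_3=5·3+1=16
…
a_6=1:  p_6=1·4423+298=4721,  q_6=1·282+19=301
…
a_8=2:  p_8=2·28028+4721=60777,  q_8=2·1787+301=3875
a_9=1:  p_9=1·60777+28028=88805,  q_9=1·3875+1787=5662
fundamental: x₁=88805, y₁=5662  (since 7886328025 − 246·32058244 = 1)
(88805+5662√246)^2 = 15772656049 + 1005627820√246
(88805+5662√246)^3 = 2801381440774085 + 178609557104538√246

88805 5662
15772656049 1005627820
2801381440774085 178609557104538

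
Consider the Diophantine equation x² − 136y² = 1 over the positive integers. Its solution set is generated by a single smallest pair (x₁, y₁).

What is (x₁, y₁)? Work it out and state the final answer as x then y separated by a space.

35 3

d=136: √d = [11; 1,1,1,22] (ℓ=4, even), read p_3/q_3
k=0  a_k=11  p_k/q_k = 11/1
…
k=2  a_k=1  p_k/q_k = 23/2
k=3  a_k=1  p_k/q_k = 35/3
fundamental: x₁=35, y₁=3  (since 1225 − 136·9 = 1)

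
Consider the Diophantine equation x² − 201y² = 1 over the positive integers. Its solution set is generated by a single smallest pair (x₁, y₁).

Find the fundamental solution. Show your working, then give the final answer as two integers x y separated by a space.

√201 = [14; 5,1,1,1,2,…,1,5,28, …], period ℓ=14 (even) → k=13
k=0  a_k=14  p_k/q_k = 14/1
k=1  a_k=5  p_k/q_k = 71/5
k=2  a_k=1  p_k/q_k = 85/6
k=3  a_k=1  p_k/q_k = 156/11
…
k=5  a_k=2  p_k/q_k = 638/45
…
k=7  a_k=8  p_k/q_k = 7670/541
…
k=9  a_k=2  p_k/q_k = 24768/1747
…
k=12  a_k=1  p_k/q_k = 91402/6447
k=13  a_k=5  p_k/q_k = 515095/36332
(x₁, y₁) = (515095, 36332);  515095² − 201·36332² = 1 ✓

515095 36332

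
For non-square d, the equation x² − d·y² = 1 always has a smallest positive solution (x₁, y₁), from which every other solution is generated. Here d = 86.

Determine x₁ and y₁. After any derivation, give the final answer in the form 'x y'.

10405 1122

√86 = [9; 3,1,1,1,8,1,1,1,3,18, …], period ℓ=10 (even) → k=9
step 0: (9, 1)  from 9·(1,0) + (0,1)
step 1: (28, 3)  from 3·(9,1) + (1,0)
…
step 3: (65, 7)  from 1·(37,4) + (28,3)
…
step 6: (983, 106)  from 1·(881,95) + (102,11)
step 7: (1864, 201)  from 1·(983,106) + (881,95)
step 8: (2847, 307)  from 1·(1864,201) + (983,106)
step 9: (10405, 1122)  from 3·(2847,307) + (1864,201)
fundamental: x₁=10405, y₁=1122  (since 108264025 − 86·1258884 = 1)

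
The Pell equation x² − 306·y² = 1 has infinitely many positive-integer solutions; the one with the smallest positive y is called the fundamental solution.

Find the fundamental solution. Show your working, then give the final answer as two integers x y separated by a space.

35 2

√306 = [17; 2,34, …], period ℓ=2 (even) → k=1
i=0: a=17 ⇒ p=17, q=1
i=1: a=2 ⇒ p=35, q=2
(x₁, y₁) = (35, 2);  35² − 306·2² = 1 ✓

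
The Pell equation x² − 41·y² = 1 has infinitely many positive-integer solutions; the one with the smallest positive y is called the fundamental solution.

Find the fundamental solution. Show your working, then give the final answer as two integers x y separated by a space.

2049 320

d=41: √d = [6; 2,2,12] (ℓ=3, odd), read p_5/q_5
k=0  a_k=6  p_k/q_k = 6/1
…
k=2  a_k=2  p_k/q_k = 32/5
…
k=4  a_k=2  p_k/q_k = 826/129
k=5  a_k=2  p_k/q_k = 2049/320
(x₁, y₁) = (2049, 320);  2049² − 41·320² = 1 ✓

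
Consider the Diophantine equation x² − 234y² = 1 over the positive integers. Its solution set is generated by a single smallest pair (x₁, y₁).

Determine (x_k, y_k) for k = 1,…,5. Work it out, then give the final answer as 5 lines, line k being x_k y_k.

5201 340
54100801 3536680
562756526801 36788545020
5853793337683201 382674441761360
60891157735824130001 3980579506413121700

√234 = [15; 3,2,1,2,1,2,3,30, …], period ℓ=8 (even) → k=7
k=0  a_k=15  p_k/q_k = 15/1
k=1  a_k=3  p_k/q_k = 46/3
k=2  a_k=2  p_k/q_k = 107/7
k=3  a_k=1  p_k/q_k = 153/10
k=4  a_k=2  p_k/q_k = 413/27
…
k=6  a_k=2  p_k/q_k = 1545/101
k=7  a_k=3  p_k/q_k = 5201/340
fundamental: x₁=5201, y₁=340  (since 27050401 − 234·115600 = 1)
k=2:  x_2 = 5201·5201+234·340·340 = 54100801,  y_2 = 5201·340+340·5201 = 3536680
k=3:  x_3 = 5201·54100801+234·340·3536680 = 562756526801,  y_3 = 5201·3536680+340·54100801 = 36788545020
k=4:  x_4 = 5201·562756526801+234·340·36788545020 = 5853793337683201,  y_4 = 5201·36788545020+340·562756526801 = 382674441761360
k=5:  x_5 = 5201·5853793337683201+234·340·382674441761360 = 60891157735824130001,  y_5 = 5201·382674441761360+340·5853793337683201 = 3980579506413121700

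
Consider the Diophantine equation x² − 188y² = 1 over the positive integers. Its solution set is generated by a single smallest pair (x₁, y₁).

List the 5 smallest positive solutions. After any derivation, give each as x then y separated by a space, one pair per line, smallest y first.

[13; 1,2,2,6,2,2,1,26] for √188; ℓ=8 ⇒ convergent index 7
a_0=13:  p_0=13·1+0=13,  q_0=13·0+1=1
…
a_4=6:  p_4=6·96+41=617,  q_4=6·7+3=45
a_5=2:  p_5=2·617+96=1330,  q_5=2·45+7=97
a_6=2:  p_6=2·1330+617=3277,  q_6=2·97+45=239
a_7=1:  p_7=1·3277+1330=4607,  q_7=1·239+97=336
(x₁, y₁) = (4607, 336);  4607² − 188·336² = 1 ✓
(x_2, y_2) = (4607·4607 + 188·336·336, 4607·336 + 336·4607) = (42448897, 3095904)
(x_3, y_3) = (4607·42448897 + 188·336·3095904, 4607·3095904 + 336·42448897) = (391124132351, 28525659120)
(x_4, y_4) = (4607·391124132351 + 188·336·28525659120, 4607·28525659120 + 336·391124132351) = (3603817713033217, 262835420035776)
(x_5, y_5) = (4607·3603817713033217 + 188·336·262835420035776, 4607·262835420035776 + 336·3603817713033217) = (33205576016763929087, 2421765531683980944)

4607 336
42448897 3095904
391124132351 28525659120
3603817713033217 262835420035776
33205576016763929087 2421765531683980944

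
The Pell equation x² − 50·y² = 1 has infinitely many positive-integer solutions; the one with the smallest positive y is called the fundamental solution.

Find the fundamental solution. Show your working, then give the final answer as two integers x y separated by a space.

99 14

√50 → a₀=7, period (14); ℓ=1 odd so k=1
i=0: a=7 ⇒ p=7, q=1
i=1: a=14 ⇒ p=99, q=14
fundamental: x₁=99, y₁=14  (since 9801 − 50·196 = 1)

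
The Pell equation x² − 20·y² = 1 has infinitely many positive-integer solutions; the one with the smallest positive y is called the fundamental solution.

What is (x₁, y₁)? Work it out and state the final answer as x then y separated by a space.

√20 → a₀=4, period (2,8); ℓ=2 even so k=1
k=0  a_k=4  p_k/q_k = 4/1
k=1  a_k=2  p_k/q_k = 9/2
→ (9, 2).  Check: 9²=81, 20·2²=80, difference 1.

9 2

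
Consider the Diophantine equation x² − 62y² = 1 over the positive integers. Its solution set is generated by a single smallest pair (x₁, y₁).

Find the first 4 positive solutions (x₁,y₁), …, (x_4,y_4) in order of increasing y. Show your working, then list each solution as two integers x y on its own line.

63 8
7937 1008
999999 127000
125991937 16000992

√62 = [7; 1,6,1,14, …], period ℓ=4 (even) → k=3
step 0: (7, 1)  from 7·(1,0) + (0,1)
step 1: (8, 1)  from 1·(7,1) + (1,0)
step 2: (55, 7)  from 6·(8,1) + (7,1)
step 3: (63, 8)  from 1·(55,7) + (8,1)
(x₁, y₁) = (63, 8);  63² − 62·8² = 1 ✓
(x_2, y_2) = (63·63 + 62·8·8, 63·8 + 8·63) = (7937, 1008)
(x_3, y_3) = (63·7937 + 62·8·1008, 63·1008 + 8·7937) = (999999, 127000)
(x_4, y_4) = (63·999999 + 62·8·127000, 63·127000 + 8·999999) = (125991937, 16000992)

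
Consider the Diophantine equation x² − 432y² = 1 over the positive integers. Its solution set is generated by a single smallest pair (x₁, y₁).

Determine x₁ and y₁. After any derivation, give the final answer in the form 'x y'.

√432 → a₀=20, period (1,3,1,1,1,3,1,40); ℓ=8 even so k=7
k=0  a_k=20  p_k/q_k = 20/1
k=1  a_k=1  p_k/q_k = 21/1
k=2  a_k=3  p_k/q_k = 83/4
…
k=6  a_k=3  p_k/q_k = 1060/51
k=7  a_k=1  p_k/q_k = 1351/65
fundamental: x₁=1351, y₁=65  (since 1825201 − 432·4225 = 1)

1351 65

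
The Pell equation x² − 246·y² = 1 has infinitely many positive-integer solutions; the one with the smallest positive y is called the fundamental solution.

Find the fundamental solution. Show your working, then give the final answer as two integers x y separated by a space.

88805 5662

√246 = [15; 1,2,5,1,14,1,5,2,1,30, …], period ℓ=10 (even) → k=9
a_0=15:  p_0=15·1+0=15,  q_0=15·0+1=1
a_1=1:  p_1=1·15+1=16,  q_1=1·1+0=1
a_2=2:  p_2=2·16+15=47,  q_2=2·1+1=3
…
a_4=1:  p_4=1·251+47=298,  q_4=1·16+3=19
a_5=14:  p_5=14·298+251=4423,  q_5=14·19+16=282
a_6=1:  p_6=1·4423+298=4721,  q_6=1·282+19=301
a_7=5:  p_7=5·4721+4423=28028,  q_7=5·301+282=1787
a_8=2:  p_8=2·28028+4721=60777,  q_8=2·1787+301=3875
a_9=1:  p_9=1·60777+28028=88805,  q_9=1·3875+1787=5662
fundamental: x₁=88805, y₁=5662  (since 7886328025 − 246·32058244 = 1)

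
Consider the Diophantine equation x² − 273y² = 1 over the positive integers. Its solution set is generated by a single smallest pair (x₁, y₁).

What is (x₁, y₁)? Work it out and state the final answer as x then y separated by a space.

[16; 1,1,10,1,1,32] for √273; ℓ=6 ⇒ convergent index 5
step 0: (16, 1)  from 16·(1,0) + (0,1)
step 1: (17, 1)  from 1·(16,1) + (1,0)
step 2: (33, 2)  from 1·(17,1) + (16,1)
…
step 4: (380, 23)  from 1·(347,21) + (33,2)
step 5: (727, 44)  from 1·(380,23) + (347,21)
fundamental: x₁=727, y₁=44  (since 528529 − 273·1936 = 1)

727 44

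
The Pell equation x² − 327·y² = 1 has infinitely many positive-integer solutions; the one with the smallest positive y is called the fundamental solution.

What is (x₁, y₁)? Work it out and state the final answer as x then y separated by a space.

[18; 12,36] for √327; ℓ=2 ⇒ convergent index 1
step 0: (18, 1)  from 18·(1,0) + (0,1)
step 1: (217, 12)  from 12·(18,1) + (1,0)
fundamental: x₁=217, y₁=12  (since 47089 − 327·144 = 1)

217 12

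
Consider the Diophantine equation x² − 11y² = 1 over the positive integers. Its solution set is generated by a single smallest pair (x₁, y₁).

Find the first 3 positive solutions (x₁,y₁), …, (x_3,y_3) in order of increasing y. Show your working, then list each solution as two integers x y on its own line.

10 3
199 60
3970 1197

√11 → a₀=3, period (3,6); ℓ=2 even so k=1
step 0: (3, 1)  from 3·(1,0) + (0,1)
step 1: (10, 3)  from 3·(3,1) + (1,0)
→ (10, 3).  Check: 10²=100, 11·3²=99, difference 1.
n=2: (10,3)∘(10,3) = (10·10+11·3·3, 10·3+3·10) = (199,60)
n=3: (199,60)∘(10,3) = (10·199+11·3·60, 10·60+3·199) = (3970,1197)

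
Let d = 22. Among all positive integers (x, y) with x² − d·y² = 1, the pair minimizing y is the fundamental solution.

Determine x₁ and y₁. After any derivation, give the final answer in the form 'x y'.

197 42

[4; 1,2,4,2,1,8] for √22; ℓ=6 ⇒ convergent index 5
step 0: (4, 1)  from 4·(1,0) + (0,1)
step 1: (5, 1)  from 1·(4,1) + (1,0)
…
step 3: (61, 13)  from 4·(14,3) + (5,1)
step 4: (136, 29)  from 2·(61,13) + (14,3)
step 5: (197, 42)  from 1·(136,29) + (61,13)
(x₁, y₁) = (197, 42);  197² − 22·42² = 1 ✓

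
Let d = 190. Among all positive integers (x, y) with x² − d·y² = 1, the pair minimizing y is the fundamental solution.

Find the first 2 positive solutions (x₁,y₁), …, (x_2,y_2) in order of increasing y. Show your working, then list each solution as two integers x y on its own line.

√190 → a₀=13, period (1,3,1,1,1,…,3,1,26); ℓ=14 even so k=13
step 0: (13, 1)  from 13·(1,0) + (0,1)
…
step 2: (55, 4)  from 3·(14,1) + (13,1)
step 3: (69, 5)  from 1·(55,4) + (14,1)
…
step 7: (1213, 88)  from 2·(510,37) + (193,14)
step 8: (2936, 213)  from 2·(1213,88) + (510,37)
…
step 12: (40787, 2959)  from 3·(11234,815) + (7085,514)
step 13: (52021, 3774)  from 1·(40787,2959) + (11234,815)
(x₁, y₁) = (52021, 3774);  52021² − 190·3774² = 1 ✓
k=2:  x_2 = 52021·52021+190·3774·3774 = 5412368881,  y_2 = 52021·3774+3774·52021 = 392654508

52021 3774
5412368881 392654508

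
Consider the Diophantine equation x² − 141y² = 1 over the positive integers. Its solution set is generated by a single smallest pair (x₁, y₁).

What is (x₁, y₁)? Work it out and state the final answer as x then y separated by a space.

√141 → a₀=11, period (1,6,1,22); ℓ=4 even so k=3
step 0: (11, 1)  from 11·(1,0) + (0,1)
…
step 2: (83, 7)  from 6·(12,1) + (11,1)
step 3: (95, 8)  from 1·(83,7) + (12,1)
(x₁, y₁) = (95, 8);  95² − 141·8² = 1 ✓

95 8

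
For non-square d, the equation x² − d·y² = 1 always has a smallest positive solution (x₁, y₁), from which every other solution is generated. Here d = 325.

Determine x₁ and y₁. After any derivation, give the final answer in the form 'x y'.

√325 = [18; 36, …], period ℓ=1 (odd) → k=1
step 0: (18, 1)  from 18·(1,0) + (0,1)
step 1: (649, 36)  from 36·(18,1) + (1,0)
(x₁, y₁) = (649, 36);  649² − 325·36² = 1 ✓

649 36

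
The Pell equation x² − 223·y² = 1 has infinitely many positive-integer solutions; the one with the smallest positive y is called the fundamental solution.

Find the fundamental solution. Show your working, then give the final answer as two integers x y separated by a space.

√223 = [14; 1,13,1,28, …], period ℓ=4 (even) → k=3
k=0  a_k=14  p_k/q_k = 14/1
…
k=2  a_k=13  p_k/q_k = 209/14
k=3  a_k=1  p_k/q_k = 224/15
→ (224, 15).  Check: 224²=50176, 223·15²=50175, difference 1.

224 15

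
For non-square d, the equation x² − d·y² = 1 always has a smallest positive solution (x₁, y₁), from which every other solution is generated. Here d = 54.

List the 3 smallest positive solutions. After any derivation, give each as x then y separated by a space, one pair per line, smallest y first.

485 66
470449 64020
456335045 62099334

√54 = [7; 2,1,6,1,2,14, …], period ℓ=6 (even) → k=5
a_0=7:  p_0=7·1+0=7,  q_0=7·0+1=1
…
a_2=1:  p_2=1·15+7=22,  q_2=1·2+1=3
…
a_4=1:  p_4=1·147+22=169,  q_4=1·20+3=23
a_5=2:  p_5=2·169+147=485,  q_5=2·23+20=66
(x₁, y₁) = (485, 66);  485² − 54·66² = 1 ✓
(x_2, y_2) = (485·485 + 54·66·66, 485·66 + 66·485) = (470449, 64020)
(x_3, y_3) = (485·470449 + 54·66·64020, 485·64020 + 66·470449) = (456335045, 62099334)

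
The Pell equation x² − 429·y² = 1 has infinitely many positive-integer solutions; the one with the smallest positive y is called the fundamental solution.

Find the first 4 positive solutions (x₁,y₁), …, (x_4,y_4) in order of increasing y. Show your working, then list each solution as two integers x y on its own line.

1524095 73584
4645731138049 224298012960
14161071197688057215 683702960124468816
43165635614076113391052801 2084056526021580302230080

√429 → a₀=20, period (1,2,2,9,1,12,1,9,2,2,1,40); ℓ=12 even so k=11
step 0: (20, 1)  from 20·(1,0) + (0,1)
step 1: (21, 1)  from 1·(20,1) + (1,0)
step 2: (62, 3)  from 2·(21,1) + (20,1)
step 3: (145, 7)  from 2·(62,3) + (21,1)
…
step 5: (1512, 73)  from 1·(1367,66) + (145,7)
step 6: (19511, 942)  from 12·(1512,73) + (1367,66)
…
step 9: (438459, 21169)  from 2·(208718,10077) + (21023,1015)
step 10: (1085636, 52415)  from 2·(438459,21169) + (208718,10077)
step 11: (1524095, 73584)  from 1·(1085636,52415) + (438459,21169)
→ (1524095, 73584).  Check: 1524095²=2322865569025, 429·73584²=2322865569024, difference 1.
n=2: (1524095,73584)∘(1524095,73584) = (1524095·1524095+429·73584·73584, 1524095·73584+73584·1524095) = (4645731138049,224298012960)
n=3: (4645731138049,224298012960)∘(1524095,73584) = (1524095·4645731138049+429·73584·224298012960, 1524095·224298012960+73584·4645731138049) = (14161071197688057215,683702960124468816)
n=4: (14161071197688057215,683702960124468816)∘(1524095,73584) = (1524095·14161071197688057215+429·73584·683702960124468816, 1524095·683702960124468816+73584·14161071197688057215) = (43165635614076113391052801,2084056526021580302230080)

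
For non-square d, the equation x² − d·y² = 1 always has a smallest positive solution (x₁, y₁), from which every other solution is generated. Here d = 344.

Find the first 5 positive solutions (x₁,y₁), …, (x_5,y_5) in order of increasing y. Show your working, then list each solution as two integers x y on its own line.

10405 561
216528049 11674410
4505948689285 242944471539
93768792007492801 5055674441052180
1951328557169976499525 105208584875351394261

√344 = [18; 1,1,4,1,3,1,4,1,1,36, …], period ℓ=10 (even) → k=9
k=0  a_k=18  p_k/q_k = 18/1
k=1  a_k=1  p_k/q_k = 19/1
…
k=4  a_k=1  p_k/q_k = 204/11
k=5  a_k=3  p_k/q_k = 779/42
…
k=8  a_k=1  p_k/q_k = 5694/307
k=9  a_k=1  p_k/q_k = 10405/561
fundamental: x₁=10405, y₁=561  (since 108264025 − 344·314721 = 1)
(10405+561√344)^2 = 216528049 + 11674410√344
(10405+561√344)^3 = 4505948689285 + 242944471539√344
(10405+561√344)^4 = 93768792007492801 + 5055674441052180√344
(10405+561√344)^5 = 1951328557169976499525 + 105208584875351394261√344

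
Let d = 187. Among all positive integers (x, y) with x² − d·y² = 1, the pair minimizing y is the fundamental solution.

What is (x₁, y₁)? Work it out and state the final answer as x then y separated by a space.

1682 123

[13; 1,2,13,2,1,26] for √187; ℓ=6 ⇒ convergent index 5
step 0: (13, 1)  from 13·(1,0) + (0,1)
step 1: (14, 1)  from 1·(13,1) + (1,0)
step 2: (41, 3)  from 2·(14,1) + (13,1)
step 3: (547, 40)  from 13·(41,3) + (14,1)
step 4: (1135, 83)  from 2·(547,40) + (41,3)
step 5: (1682, 123)  from 1·(1135,83) + (547,40)
fundamental: x₁=1682, y₁=123  (since 2829124 − 187·15129 = 1)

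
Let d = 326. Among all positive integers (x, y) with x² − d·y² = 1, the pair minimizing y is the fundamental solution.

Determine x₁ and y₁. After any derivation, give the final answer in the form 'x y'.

325 18

√326 → a₀=18, period (18,36); ℓ=2 even so k=1
k=0  a_k=18  p_k/q_k = 18/1
k=1  a_k=18  p_k/q_k = 325/18
fundamental: x₁=325, y₁=18  (since 105625 − 326·324 = 1)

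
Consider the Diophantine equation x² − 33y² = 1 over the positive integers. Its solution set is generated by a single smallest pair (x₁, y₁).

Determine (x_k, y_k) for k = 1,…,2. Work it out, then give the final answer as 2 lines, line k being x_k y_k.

23 4
1057 184

√33 → a₀=5, period (1,2,1,10); ℓ=4 even so k=3
k=0  a_k=5  p_k/q_k = 5/1
…
k=2  a_k=2  p_k/q_k = 17/3
k=3  a_k=1  p_k/q_k = 23/4
→ (23, 4).  Check: 23²=529, 33·4²=528, difference 1.
k=2:  x_2 = 23·23+33·4·4 = 1057,  y_2 = 23·4+4·23 = 184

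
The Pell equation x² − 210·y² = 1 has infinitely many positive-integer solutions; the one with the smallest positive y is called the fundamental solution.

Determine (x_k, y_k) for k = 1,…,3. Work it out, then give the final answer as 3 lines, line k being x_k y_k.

29 2
1681 116
97469 6726

[14; 2,28] for √210; ℓ=2 ⇒ convergent index 1
a_0=14:  p_0=14·1+0=14,  q_0=14·0+1=1
a_1=2:  p_1=2·14+1=29,  q_1=2·1+0=2
(x₁, y₁) = (29, 2);  29² − 210·2² = 1 ✓
(29+2√210)^2 = 1681 + 116√210
(29+2√210)^3 = 97469 + 6726√210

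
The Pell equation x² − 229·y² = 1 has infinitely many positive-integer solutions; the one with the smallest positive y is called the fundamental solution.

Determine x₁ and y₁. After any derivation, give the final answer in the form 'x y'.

5848201 386460

d=229: √d = [15; 7,1,1,7,30] (ℓ=5, odd), read p_9/q_9
a_0=15:  p_0=15·1+0=15,  q_0=15·0+1=1
a_1=7:  p_1=7·15+1=106,  q_1=7·1+0=7
a_2=1:  p_2=1·106+15=121,  q_2=1·7+1=8
…
a_7=1:  p_7=1·362399+51527=413926,  q_7=1·23948+3405=27353
a_8=1:  p_8=1·413926+362399=776325,  q_8=1·27353+23948=51301
a_9=7:  p_9=7·776325+413926=5848201,  q_9=7·51301+27353=386460
→ (5848201, 386460).  Check: 5848201²=34201454936401, 229·386460²=34201454936400, difference 1.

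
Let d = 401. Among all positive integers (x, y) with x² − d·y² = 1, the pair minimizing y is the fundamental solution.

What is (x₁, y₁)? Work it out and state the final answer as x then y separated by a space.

[20; 40] for √401; ℓ=1 ⇒ convergent index 1
i=0: a=20 ⇒ p=20, q=1
i=1: a=40 ⇒ p=801, q=40
(x₁, y₁) = (801, 40);  801² − 401·40² = 1 ✓

801 40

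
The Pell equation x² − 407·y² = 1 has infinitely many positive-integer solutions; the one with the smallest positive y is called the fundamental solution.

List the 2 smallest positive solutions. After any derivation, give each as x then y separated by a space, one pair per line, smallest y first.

√407 = [20; 5,1,2,1,5,40, …], period ℓ=6 (even) → k=5
k=0  a_k=20  p_k/q_k = 20/1
k=1  a_k=5  p_k/q_k = 101/5
k=2  a_k=1  p_k/q_k = 121/6
…
k=4  a_k=1  p_k/q_k = 464/23
k=5  a_k=5  p_k/q_k = 2663/132
(x₁, y₁) = (2663, 132);  2663² − 407·132² = 1 ✓
(2663+132√407)^2 = 14183137 + 703032√407

2663 132
14183137 703032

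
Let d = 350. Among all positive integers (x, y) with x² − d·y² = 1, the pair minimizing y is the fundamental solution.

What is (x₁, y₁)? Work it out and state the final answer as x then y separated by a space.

√350 → a₀=18, period (1,2,2,2,1,36); ℓ=6 even so k=5
i=0: a=18 ⇒ p=18, q=1
i=1: a=1 ⇒ p=19, q=1
i=2: a=2 ⇒ p=56, q=3
…
i=4: a=2 ⇒ p=318, q=17
i=5: a=1 ⇒ p=449, q=24
→ (449, 24).  Check: 449²=201601, 350·24²=201600, difference 1.

449 24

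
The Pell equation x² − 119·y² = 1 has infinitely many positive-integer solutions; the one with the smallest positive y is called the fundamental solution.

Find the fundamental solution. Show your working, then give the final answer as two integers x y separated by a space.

120 11

√119 → a₀=10, period (1,9,1,20); ℓ=4 even so k=3
k=0  a_k=10  p_k/q_k = 10/1
…
k=2  a_k=9  p_k/q_k = 109/10
k=3  a_k=1  p_k/q_k = 120/11
(x₁, y₁) = (120, 11);  120² − 119·11² = 1 ✓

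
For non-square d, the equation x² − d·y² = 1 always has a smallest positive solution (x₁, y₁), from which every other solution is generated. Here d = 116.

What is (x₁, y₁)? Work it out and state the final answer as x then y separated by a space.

d=116: √d = [10; 1,3,2,1,4,1,2,3,1,20] (ℓ=10, even), read p_9/q_9
a_0=10:  p_0=10·1+0=10,  q_0=10·0+1=1
a_1=1:  p_1=1·10+1=11,  q_1=1·1+0=1
a_2=3:  p_2=3·11+10=43,  q_2=3·1+1=4
a_3=2:  p_3=2·43+11=97,  q_3=2·4+1=9
a_4=1:  p_4=1·97+43=140,  q_4=1·9+4=13
a_5=4:  p_5=4·140+97=657,  q_5=4·13+9=61
a_6=1:  p_6=1·657+140=797,  q_6=1·61+13=74
a_7=2:  p_7=2·797+657=2251,  q_7=2·74+61=209
a_8=3:  p_8=3·2251+797=7550,  q_8=3·209+74=701
a_9=1:  p_9=1·7550+2251=9801,  q_9=1·701+209=910
→ (9801, 910).  Check: 9801²=96059601, 116·910²=96059600, difference 1.

9801 910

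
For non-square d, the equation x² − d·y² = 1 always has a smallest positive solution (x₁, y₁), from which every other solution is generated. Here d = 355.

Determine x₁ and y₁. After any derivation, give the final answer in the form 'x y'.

954809 50676

√355 → a₀=18, period (1,5,3,3,1,6,1,3,3,5,1,36); ℓ=12 even so k=11
k=0  a_k=18  p_k/q_k = 18/1
…
k=4  a_k=3  p_k/q_k = 1187/63
k=5  a_k=1  p_k/q_k = 1545/82
k=6  a_k=6  p_k/q_k = 10457/555
…
k=8  a_k=3  p_k/q_k = 46463/2466
k=9  a_k=3  p_k/q_k = 151391/8035
k=10  a_k=5  p_k/q_k = 803418/42641
k=11  a_k=1  p_k/q_k = 954809/50676
(x₁, y₁) = (954809, 50676);  954809² − 355·50676² = 1 ✓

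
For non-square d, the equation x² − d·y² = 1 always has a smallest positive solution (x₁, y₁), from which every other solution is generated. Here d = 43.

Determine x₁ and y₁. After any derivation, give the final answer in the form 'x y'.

[6; 1,1,3,1,5,1,3,1,1,12] for √43; ℓ=10 ⇒ convergent index 9
a_0=6:  p_0=6·1+0=6,  q_0=6·0+1=1
…
a_2=1:  p_2=1·7+6=13,  q_2=1·1+1=2
a_3=3:  p_3=3·13+7=46,  q_3=3·2+1=7
…
a_6=1:  p_6=1·341+59=400,  q_6=1·52+9=61
…
a_8=1:  p_8=1·1541+400=1941,  q_8=1·235+61=296
a_9=1:  p_9=1·1941+1541=3482,  q_9=1·296+235=531
→ (3482, 531).  Check: 3482²=12124324, 43·531²=12124323, difference 1.

3482 531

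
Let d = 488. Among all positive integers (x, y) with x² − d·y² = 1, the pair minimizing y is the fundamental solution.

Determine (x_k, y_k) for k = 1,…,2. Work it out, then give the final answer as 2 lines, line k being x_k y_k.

[22; 11,44] for √488; ℓ=2 ⇒ convergent index 1
step 0: (22, 1)  from 22·(1,0) + (0,1)
step 1: (243, 11)  from 11·(22,1) + (1,0)
fundamental: x₁=243, y₁=11  (since 59049 − 488·121 = 1)
(x_2, y_2) = (243·243 + 488·11·11, 243·11 + 11·243) = (118097, 5346)

243 11
118097 5346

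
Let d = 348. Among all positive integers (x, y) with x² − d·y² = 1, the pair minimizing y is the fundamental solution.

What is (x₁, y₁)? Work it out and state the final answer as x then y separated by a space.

1567 84

d=348: √d = [18; 1,1,1,8,1,1,1,36] (ℓ=8, even), read p_7/q_7
k=0  a_k=18  p_k/q_k = 18/1
k=1  a_k=1  p_k/q_k = 19/1
k=2  a_k=1  p_k/q_k = 37/2
…
k=4  a_k=8  p_k/q_k = 485/26
…
k=6  a_k=1  p_k/q_k = 1026/55
k=7  a_k=1  p_k/q_k = 1567/84
→ (1567, 84).  Check: 1567²=2455489, 348·84²=2455488, difference 1.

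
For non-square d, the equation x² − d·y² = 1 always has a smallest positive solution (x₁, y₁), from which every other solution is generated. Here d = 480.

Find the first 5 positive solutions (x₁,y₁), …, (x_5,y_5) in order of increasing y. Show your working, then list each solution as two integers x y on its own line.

√480 = [21; 1,9,1,42, …], period ℓ=4 (even) → k=3
a_0=21:  p_0=21·1+0=21,  q_0=21·0+1=1
…
a_2=9:  p_2=9·22+21=219,  q_2=9·1+1=10
a_3=1:  p_3=1·219+22=241,  q_3=1·10+1=11
fundamental: x₁=241, y₁=11  (since 58081 − 480·121 = 1)
(241+11√480)^2 = 116161 + 5302√480
(241+11√480)^3 = 55989361 + 2555553√480
(241+11√480)^4 = 26986755841 + 1231771244√480
(241+11√480)^5 = 13007560326001 + 593711184055√480

241 11
116161 5302
55989361 2555553
26986755841 1231771244
13007560326001 593711184055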